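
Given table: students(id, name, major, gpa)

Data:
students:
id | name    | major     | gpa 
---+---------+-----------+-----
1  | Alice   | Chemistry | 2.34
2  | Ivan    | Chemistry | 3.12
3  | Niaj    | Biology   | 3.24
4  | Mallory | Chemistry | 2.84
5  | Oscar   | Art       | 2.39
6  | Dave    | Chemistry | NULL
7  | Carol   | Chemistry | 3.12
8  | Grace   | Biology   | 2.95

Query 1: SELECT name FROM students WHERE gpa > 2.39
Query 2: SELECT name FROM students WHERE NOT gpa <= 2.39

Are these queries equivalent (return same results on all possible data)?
Yes, equivalent

Both queries return: [('Carol',), ('Grace',), ('Ivan',), ('Mallory',), ('Niaj',)]

Reason: Both filter gpa > 2.39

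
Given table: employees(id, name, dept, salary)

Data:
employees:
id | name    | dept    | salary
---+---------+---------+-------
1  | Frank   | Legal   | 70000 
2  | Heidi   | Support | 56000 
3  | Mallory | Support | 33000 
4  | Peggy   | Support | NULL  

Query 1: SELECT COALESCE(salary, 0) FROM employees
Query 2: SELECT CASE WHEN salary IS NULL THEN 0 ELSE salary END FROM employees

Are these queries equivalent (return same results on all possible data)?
Yes, equivalent

Both queries return: [(0,), (33000,), (56000,), (70000,)]

Reason: COALESCE vs CASE for NULL handling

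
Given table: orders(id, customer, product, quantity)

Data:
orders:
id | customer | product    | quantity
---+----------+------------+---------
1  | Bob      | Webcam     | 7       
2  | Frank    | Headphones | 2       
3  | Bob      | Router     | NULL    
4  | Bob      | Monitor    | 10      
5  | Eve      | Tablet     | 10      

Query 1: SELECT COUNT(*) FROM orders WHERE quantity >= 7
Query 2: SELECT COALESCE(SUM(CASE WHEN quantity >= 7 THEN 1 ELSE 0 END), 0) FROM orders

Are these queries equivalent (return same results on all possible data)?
Yes, equivalent

Both queries return: [(3,)]

Reason: COUNT with WHERE vs conditional SUM (COALESCE handles empty-table NULL)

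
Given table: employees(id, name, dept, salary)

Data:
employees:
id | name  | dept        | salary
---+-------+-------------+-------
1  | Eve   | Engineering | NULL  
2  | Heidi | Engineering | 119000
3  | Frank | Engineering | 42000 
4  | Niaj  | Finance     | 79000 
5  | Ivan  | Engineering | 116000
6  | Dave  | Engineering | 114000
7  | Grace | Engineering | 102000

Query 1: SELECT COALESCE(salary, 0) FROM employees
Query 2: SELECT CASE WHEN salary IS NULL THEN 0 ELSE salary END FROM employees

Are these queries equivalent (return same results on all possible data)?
Yes, equivalent

Both queries return: [(0,), (42000,), (79000,), (102000,), (114000,), (116000,), (119000,)]

Reason: COALESCE vs CASE for NULL handling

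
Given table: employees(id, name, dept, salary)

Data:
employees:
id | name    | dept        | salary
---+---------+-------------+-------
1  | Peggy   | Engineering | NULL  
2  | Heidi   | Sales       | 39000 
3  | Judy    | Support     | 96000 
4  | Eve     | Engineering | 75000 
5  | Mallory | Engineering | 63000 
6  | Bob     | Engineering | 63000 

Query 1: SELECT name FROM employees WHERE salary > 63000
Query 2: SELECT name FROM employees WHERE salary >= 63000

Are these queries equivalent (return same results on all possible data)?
No, not equivalent

Query 1 returns: [('Judy',), ('Eve',)]
Query 2 returns: [('Judy',), ('Eve',), ('Mallory',), ('Bob',)]

Reason: > vs >= gives different results when salary = 63000 exists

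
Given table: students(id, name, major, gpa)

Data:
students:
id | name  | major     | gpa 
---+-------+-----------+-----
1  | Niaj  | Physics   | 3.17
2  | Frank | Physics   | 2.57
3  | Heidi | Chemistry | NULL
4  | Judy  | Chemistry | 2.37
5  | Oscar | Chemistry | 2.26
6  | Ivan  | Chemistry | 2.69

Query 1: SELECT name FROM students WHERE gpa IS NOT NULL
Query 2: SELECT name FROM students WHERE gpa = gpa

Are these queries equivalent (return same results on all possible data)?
Yes, equivalent

Both queries return: [('Frank',), ('Ivan',), ('Judy',), ('Niaj',), ('Oscar',)]

Reason: IS NOT NULL vs self-equality (both exclude NULLs)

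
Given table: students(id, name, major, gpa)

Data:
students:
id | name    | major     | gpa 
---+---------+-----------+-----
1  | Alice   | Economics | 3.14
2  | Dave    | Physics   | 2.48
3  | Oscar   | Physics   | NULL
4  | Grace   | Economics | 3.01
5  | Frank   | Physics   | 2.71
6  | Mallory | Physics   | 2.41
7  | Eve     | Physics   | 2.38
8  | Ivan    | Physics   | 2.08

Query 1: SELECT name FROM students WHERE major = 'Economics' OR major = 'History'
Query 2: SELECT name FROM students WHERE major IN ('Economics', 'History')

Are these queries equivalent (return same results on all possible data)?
Yes, equivalent

Both queries return: [('Alice',), ('Grace',)]

Reason: OR vs IN are equivalent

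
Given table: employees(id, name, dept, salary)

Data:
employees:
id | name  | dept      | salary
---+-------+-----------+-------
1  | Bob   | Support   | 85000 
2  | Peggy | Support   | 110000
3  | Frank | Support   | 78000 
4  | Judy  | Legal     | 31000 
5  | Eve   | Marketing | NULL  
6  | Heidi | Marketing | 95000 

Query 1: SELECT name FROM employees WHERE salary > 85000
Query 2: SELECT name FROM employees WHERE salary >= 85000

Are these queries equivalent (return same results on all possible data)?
No, not equivalent

Query 1 returns: [('Peggy',), ('Heidi',)]
Query 2 returns: [('Bob',), ('Peggy',), ('Heidi',)]

Reason: > vs >= gives different results when salary = 85000 exists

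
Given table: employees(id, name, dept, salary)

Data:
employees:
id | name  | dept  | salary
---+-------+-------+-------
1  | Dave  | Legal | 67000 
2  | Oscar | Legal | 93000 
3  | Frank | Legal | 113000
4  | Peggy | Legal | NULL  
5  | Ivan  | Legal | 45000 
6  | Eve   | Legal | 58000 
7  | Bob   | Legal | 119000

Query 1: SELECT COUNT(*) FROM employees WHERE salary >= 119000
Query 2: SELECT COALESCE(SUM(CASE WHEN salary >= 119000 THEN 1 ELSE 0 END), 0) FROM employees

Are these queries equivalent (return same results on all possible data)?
Yes, equivalent

Both queries return: [(1,)]

Reason: COUNT with WHERE vs conditional SUM (COALESCE handles empty-table NULL)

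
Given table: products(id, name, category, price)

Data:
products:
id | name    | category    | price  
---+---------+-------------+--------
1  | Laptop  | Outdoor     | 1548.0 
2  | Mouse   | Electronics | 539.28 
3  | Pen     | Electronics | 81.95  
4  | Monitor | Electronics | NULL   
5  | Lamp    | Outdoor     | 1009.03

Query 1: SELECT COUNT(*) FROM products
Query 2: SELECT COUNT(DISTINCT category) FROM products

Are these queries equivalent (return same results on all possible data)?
No, not equivalent

Query 1 returns: [(5,)]
Query 2 returns: [(2,)]

Reason: COUNT(*) counts rows, COUNT(DISTINCT category) counts unique categorys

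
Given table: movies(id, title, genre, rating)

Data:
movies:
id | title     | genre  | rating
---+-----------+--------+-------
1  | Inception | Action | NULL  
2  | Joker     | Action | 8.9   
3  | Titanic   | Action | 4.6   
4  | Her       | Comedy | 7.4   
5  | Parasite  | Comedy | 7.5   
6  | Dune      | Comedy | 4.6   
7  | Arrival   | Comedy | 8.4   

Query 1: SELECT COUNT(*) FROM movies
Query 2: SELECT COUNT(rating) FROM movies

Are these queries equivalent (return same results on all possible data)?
No, not equivalent

Query 1 returns: [(7,)]
Query 2 returns: [(6,)]

Reason: COUNT(*) includes NULLs, COUNT(column) excludes them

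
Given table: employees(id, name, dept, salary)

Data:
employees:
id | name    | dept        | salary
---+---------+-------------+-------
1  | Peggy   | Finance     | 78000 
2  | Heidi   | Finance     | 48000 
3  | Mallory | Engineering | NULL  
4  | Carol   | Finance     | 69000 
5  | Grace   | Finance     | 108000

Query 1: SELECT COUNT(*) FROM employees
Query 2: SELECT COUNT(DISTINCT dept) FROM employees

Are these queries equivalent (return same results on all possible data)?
No, not equivalent

Query 1 returns: [(5,)]
Query 2 returns: [(2,)]

Reason: COUNT(*) counts rows, COUNT(DISTINCT dept) counts unique depts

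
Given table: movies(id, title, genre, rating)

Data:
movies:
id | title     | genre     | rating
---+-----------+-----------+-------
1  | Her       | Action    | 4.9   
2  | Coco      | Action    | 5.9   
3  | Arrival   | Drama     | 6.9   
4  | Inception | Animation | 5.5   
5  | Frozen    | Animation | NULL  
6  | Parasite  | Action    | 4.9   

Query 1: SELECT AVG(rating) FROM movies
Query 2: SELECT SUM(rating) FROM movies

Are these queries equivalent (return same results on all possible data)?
No, not equivalent

Query 1 returns: [(5.62,)]
Query 2 returns: [(28.1,)]

Reason: AVG vs SUM give different aggregate values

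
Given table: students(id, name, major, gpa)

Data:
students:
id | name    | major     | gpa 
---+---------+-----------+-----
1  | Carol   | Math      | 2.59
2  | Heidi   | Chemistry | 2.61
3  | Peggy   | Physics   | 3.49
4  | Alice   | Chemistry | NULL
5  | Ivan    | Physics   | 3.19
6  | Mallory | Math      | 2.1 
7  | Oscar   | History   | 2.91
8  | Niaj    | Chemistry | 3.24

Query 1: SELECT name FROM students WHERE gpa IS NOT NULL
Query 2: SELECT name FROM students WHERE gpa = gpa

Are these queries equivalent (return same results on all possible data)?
Yes, equivalent

Both queries return: [('Carol',), ('Heidi',), ('Ivan',), ('Mallory',), ('Niaj',), ('Oscar',), ('Peggy',)]

Reason: IS NOT NULL vs self-equality (both exclude NULLs)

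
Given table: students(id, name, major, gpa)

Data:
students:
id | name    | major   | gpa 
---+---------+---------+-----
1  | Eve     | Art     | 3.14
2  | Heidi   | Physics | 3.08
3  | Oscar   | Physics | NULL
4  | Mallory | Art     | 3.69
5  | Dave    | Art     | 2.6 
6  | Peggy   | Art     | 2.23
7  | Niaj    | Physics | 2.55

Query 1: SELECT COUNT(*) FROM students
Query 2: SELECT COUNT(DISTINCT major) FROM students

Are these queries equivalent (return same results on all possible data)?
No, not equivalent

Query 1 returns: [(7,)]
Query 2 returns: [(2,)]

Reason: COUNT(*) counts rows, COUNT(DISTINCT major) counts unique majors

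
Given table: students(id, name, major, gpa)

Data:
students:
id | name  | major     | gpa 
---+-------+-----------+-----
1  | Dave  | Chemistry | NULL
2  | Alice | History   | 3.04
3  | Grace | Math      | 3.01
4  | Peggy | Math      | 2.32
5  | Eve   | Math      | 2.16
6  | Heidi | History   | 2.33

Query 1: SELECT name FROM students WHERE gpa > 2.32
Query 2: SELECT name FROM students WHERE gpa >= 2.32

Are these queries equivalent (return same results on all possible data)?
No, not equivalent

Query 1 returns: [('Alice',), ('Grace',), ('Heidi',)]
Query 2 returns: [('Alice',), ('Grace',), ('Peggy',), ('Heidi',)]

Reason: > vs >= gives different results when gpa = 2.32 exists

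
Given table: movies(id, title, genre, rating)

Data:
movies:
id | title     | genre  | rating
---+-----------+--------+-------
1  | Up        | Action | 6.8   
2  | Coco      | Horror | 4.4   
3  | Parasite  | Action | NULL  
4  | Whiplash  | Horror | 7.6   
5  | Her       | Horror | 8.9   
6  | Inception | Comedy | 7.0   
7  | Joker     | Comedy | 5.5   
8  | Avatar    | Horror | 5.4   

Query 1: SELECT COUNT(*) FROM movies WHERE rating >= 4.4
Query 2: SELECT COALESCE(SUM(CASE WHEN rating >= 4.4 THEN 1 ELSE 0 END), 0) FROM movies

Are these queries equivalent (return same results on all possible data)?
Yes, equivalent

Both queries return: [(7,)]

Reason: COUNT with WHERE vs conditional SUM (COALESCE handles empty-table NULL)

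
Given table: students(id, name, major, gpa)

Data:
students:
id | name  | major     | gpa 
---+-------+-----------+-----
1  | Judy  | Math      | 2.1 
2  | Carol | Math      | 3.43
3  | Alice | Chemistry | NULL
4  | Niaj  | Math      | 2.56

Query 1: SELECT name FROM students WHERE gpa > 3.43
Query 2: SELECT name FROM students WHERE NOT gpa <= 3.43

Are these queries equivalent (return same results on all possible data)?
Yes, equivalent

Both queries return: []

Reason: Both filter gpa > 3.43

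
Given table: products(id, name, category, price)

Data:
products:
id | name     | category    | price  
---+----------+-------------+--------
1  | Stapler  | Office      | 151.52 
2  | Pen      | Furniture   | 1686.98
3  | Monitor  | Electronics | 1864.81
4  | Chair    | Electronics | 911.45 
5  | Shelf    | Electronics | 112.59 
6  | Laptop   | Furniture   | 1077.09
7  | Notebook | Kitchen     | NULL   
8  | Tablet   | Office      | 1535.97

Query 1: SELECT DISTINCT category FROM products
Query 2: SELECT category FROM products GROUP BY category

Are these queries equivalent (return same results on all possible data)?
Yes, equivalent

Both queries return: [('Electronics',), ('Furniture',), ('Kitchen',), ('Office',)]

Reason: Both get unique categorys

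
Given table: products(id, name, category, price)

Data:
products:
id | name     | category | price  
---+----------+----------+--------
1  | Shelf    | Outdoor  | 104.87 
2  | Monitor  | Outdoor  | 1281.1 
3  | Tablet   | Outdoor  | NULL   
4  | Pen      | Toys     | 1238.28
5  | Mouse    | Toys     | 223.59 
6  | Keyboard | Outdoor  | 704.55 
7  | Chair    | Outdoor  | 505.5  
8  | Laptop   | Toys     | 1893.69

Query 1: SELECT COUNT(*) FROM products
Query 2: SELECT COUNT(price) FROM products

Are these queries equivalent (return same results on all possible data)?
No, not equivalent

Query 1 returns: [(8,)]
Query 2 returns: [(7,)]

Reason: COUNT(*) includes NULLs, COUNT(column) excludes them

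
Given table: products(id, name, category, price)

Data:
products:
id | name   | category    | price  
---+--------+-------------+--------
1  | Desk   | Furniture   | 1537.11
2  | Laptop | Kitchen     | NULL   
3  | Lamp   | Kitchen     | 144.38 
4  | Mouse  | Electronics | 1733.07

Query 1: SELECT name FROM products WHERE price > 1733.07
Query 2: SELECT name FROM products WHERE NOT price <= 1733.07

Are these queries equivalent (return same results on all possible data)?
Yes, equivalent

Both queries return: []

Reason: Both filter price > 1733.07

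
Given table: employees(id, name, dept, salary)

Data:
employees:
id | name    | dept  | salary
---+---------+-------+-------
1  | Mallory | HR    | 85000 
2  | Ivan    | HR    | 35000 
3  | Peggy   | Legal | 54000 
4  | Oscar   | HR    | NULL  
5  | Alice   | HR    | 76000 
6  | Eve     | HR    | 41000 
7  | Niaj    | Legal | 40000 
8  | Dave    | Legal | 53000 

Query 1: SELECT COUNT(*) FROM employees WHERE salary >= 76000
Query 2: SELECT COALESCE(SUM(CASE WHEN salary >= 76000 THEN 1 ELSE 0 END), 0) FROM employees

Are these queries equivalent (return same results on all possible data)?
Yes, equivalent

Both queries return: [(2,)]

Reason: COUNT with WHERE vs conditional SUM (COALESCE handles empty-table NULL)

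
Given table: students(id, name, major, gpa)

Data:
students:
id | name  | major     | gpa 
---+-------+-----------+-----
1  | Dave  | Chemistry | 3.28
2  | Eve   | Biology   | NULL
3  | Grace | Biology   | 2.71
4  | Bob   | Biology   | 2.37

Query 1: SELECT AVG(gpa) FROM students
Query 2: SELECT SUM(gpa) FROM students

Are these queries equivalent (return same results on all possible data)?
No, not equivalent

Query 1 returns: [(2.7866666666666666,)]
Query 2 returns: [(8.36,)]

Reason: AVG vs SUM give different aggregate values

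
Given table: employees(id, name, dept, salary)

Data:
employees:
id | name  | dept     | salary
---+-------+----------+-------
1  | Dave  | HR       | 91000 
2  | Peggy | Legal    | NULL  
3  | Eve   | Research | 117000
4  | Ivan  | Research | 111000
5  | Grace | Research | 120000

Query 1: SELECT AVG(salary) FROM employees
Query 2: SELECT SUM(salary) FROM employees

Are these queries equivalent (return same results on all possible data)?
No, not equivalent

Query 1 returns: [(109750.0,)]
Query 2 returns: [(439000,)]

Reason: AVG vs SUM give different aggregate values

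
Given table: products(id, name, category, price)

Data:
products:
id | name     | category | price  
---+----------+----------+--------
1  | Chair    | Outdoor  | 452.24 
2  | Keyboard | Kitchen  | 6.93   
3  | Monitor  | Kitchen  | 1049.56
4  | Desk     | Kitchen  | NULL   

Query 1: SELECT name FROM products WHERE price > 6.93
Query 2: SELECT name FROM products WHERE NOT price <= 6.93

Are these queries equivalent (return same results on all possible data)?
Yes, equivalent

Both queries return: [('Chair',), ('Monitor',)]

Reason: Both filter price > 6.93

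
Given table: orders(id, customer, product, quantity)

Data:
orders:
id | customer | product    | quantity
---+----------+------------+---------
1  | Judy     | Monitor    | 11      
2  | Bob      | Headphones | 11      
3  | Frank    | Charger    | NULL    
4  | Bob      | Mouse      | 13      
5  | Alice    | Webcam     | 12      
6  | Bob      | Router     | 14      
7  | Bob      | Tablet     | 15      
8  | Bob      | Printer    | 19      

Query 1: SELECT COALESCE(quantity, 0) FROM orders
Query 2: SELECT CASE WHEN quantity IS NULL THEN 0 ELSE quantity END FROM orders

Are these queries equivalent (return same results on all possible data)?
Yes, equivalent

Both queries return: [(0,), (11,), (11,), (12,), (13,), (14,), (15,), (19,)]

Reason: COALESCE vs CASE for NULL handling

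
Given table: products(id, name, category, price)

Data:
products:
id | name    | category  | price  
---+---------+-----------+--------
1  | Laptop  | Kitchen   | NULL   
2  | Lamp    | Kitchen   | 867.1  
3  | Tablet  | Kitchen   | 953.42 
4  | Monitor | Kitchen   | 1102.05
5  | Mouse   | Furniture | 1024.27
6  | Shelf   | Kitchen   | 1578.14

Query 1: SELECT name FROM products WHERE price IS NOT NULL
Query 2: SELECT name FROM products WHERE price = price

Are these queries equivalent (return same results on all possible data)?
Yes, equivalent

Both queries return: [('Lamp',), ('Monitor',), ('Mouse',), ('Shelf',), ('Tablet',)]

Reason: IS NOT NULL vs self-equality (both exclude NULLs)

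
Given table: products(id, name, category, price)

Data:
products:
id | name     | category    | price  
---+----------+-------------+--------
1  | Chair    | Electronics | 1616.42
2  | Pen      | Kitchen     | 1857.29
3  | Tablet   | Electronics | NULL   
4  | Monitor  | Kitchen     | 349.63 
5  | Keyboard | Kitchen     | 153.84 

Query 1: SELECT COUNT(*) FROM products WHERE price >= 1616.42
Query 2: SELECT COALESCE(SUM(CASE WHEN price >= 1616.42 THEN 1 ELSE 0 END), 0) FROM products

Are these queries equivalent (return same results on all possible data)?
Yes, equivalent

Both queries return: [(2,)]

Reason: COUNT with WHERE vs conditional SUM (COALESCE handles empty-table NULL)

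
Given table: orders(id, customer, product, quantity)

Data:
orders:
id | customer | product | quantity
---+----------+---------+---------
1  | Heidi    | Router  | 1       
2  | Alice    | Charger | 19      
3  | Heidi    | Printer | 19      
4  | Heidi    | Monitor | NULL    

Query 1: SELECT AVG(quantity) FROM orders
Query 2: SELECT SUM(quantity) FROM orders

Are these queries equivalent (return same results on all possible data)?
No, not equivalent

Query 1 returns: [(13.0,)]
Query 2 returns: [(39,)]

Reason: AVG vs SUM give different aggregate values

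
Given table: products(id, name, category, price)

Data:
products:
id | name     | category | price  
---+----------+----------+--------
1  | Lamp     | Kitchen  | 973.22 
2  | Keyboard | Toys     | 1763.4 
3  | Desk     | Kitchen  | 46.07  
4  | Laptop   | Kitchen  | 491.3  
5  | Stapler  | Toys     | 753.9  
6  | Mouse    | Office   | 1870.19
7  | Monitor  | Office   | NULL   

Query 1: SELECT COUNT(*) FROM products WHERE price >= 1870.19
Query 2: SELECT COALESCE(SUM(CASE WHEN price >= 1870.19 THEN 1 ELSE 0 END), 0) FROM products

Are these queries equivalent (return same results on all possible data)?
Yes, equivalent

Both queries return: [(1,)]

Reason: COUNT with WHERE vs conditional SUM (COALESCE handles empty-table NULL)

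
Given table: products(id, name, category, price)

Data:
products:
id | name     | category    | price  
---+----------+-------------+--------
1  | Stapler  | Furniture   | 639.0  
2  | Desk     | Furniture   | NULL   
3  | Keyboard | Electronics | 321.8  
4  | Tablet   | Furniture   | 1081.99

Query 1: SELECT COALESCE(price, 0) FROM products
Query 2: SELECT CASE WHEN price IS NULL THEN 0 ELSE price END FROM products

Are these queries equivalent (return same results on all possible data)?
Yes, equivalent

Both queries return: [(0,), (321.8,), (639.0,), (1081.99,)]

Reason: COALESCE vs CASE for NULL handling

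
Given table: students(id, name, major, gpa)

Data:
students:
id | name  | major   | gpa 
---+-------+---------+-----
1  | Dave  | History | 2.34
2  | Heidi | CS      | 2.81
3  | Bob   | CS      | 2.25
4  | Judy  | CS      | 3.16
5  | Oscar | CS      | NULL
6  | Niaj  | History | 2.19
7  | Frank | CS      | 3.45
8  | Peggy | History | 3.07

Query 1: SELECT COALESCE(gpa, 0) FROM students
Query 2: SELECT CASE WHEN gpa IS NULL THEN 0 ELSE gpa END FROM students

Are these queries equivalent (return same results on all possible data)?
Yes, equivalent

Both queries return: [(0,), (2.19,), (2.25,), (2.34,), (2.81,), (3.07,), (3.16,), (3.45,)]

Reason: COALESCE vs CASE for NULL handling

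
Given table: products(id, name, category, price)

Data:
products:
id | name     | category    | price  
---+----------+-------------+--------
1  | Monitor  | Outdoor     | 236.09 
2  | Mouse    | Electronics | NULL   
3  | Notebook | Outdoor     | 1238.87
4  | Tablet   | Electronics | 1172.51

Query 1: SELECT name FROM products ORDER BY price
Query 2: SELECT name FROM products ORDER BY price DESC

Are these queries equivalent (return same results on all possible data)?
No, not equivalent

Query 1 returns: [('Mouse',), ('Monitor',), ('Tablet',), ('Notebook',)]
Query 2 returns: [('Notebook',), ('Tablet',), ('Monitor',), ('Mouse',)]

Reason: ASC vs DESC gives opposite ordering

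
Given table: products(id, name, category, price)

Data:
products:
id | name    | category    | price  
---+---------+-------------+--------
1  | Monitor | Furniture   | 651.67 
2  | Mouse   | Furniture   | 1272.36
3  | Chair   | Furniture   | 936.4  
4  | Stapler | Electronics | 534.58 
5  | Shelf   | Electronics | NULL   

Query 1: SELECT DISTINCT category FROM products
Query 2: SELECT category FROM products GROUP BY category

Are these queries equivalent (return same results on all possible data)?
Yes, equivalent

Both queries return: [('Electronics',), ('Furniture',)]

Reason: Both get unique categorys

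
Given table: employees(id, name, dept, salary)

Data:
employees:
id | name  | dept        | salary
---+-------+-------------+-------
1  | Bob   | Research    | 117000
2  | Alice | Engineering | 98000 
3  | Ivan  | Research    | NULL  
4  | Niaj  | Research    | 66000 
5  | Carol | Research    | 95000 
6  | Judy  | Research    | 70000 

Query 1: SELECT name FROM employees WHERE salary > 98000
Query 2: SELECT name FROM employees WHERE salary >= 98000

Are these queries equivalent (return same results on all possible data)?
No, not equivalent

Query 1 returns: [('Bob',)]
Query 2 returns: [('Bob',), ('Alice',)]

Reason: > vs >= gives different results when salary = 98000 exists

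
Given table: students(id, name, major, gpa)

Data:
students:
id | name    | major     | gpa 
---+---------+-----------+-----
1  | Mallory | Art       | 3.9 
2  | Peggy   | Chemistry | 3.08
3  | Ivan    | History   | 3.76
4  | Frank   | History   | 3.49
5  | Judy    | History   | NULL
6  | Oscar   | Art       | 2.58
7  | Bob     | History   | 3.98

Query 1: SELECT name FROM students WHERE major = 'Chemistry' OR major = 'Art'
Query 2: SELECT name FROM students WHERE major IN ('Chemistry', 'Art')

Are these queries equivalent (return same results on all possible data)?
Yes, equivalent

Both queries return: [('Mallory',), ('Oscar',), ('Peggy',)]

Reason: OR vs IN are equivalent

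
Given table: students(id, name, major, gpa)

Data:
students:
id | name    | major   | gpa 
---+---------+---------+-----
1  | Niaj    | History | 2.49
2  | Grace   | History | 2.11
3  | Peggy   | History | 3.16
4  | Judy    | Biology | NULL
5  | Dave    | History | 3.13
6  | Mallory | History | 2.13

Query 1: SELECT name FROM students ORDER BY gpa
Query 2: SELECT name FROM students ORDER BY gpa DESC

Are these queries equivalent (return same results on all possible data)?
No, not equivalent

Query 1 returns: [('Judy',), ('Grace',), ('Mallory',), ('Niaj',), ('Dave',), ('Peggy',)]
Query 2 returns: [('Peggy',), ('Dave',), ('Niaj',), ('Mallory',), ('Grace',), ('Judy',)]

Reason: ASC vs DESC gives opposite ordering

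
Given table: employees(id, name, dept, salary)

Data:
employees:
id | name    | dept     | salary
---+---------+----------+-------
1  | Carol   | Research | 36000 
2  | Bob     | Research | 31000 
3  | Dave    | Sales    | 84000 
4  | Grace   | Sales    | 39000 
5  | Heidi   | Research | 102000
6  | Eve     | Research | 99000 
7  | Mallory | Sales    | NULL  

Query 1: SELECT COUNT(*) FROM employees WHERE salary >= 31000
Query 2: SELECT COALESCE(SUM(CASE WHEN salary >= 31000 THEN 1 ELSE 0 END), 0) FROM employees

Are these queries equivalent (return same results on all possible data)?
Yes, equivalent

Both queries return: [(6,)]

Reason: COUNT with WHERE vs conditional SUM (COALESCE handles empty-table NULL)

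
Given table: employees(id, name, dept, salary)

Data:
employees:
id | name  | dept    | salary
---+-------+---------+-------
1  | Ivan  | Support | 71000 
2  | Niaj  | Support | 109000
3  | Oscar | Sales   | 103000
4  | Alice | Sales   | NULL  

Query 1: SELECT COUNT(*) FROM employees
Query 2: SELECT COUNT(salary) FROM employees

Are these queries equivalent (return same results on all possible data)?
No, not equivalent

Query 1 returns: [(4,)]
Query 2 returns: [(3,)]

Reason: COUNT(*) includes NULLs, COUNT(column) excludes them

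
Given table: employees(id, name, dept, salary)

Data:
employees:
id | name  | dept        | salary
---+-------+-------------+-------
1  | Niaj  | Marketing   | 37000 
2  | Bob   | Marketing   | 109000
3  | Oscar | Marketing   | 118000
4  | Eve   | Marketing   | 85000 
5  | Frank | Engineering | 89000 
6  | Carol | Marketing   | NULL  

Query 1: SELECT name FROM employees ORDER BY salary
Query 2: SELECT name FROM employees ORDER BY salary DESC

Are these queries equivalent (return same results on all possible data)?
No, not equivalent

Query 1 returns: [('Carol',), ('Niaj',), ('Eve',), ('Frank',), ('Bob',), ('Oscar',)]
Query 2 returns: [('Oscar',), ('Bob',), ('Frank',), ('Eve',), ('Niaj',), ('Carol',)]

Reason: ASC vs DESC gives opposite ordering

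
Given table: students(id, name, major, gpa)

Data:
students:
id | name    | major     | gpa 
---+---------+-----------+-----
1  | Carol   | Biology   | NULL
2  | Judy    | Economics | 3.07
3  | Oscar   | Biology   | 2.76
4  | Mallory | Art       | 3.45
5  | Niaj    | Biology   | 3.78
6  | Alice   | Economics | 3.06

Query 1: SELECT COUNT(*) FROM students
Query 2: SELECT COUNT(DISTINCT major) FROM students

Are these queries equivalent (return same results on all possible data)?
No, not equivalent

Query 1 returns: [(6,)]
Query 2 returns: [(3,)]

Reason: COUNT(*) counts rows, COUNT(DISTINCT major) counts unique majors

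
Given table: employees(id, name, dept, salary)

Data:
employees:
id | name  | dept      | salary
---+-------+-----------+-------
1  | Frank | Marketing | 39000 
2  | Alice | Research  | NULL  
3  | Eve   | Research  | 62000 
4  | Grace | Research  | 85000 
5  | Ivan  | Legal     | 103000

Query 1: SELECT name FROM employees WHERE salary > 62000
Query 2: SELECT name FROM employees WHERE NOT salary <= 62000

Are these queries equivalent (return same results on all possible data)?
Yes, equivalent

Both queries return: [('Grace',), ('Ivan',)]

Reason: Both filter salary > 62000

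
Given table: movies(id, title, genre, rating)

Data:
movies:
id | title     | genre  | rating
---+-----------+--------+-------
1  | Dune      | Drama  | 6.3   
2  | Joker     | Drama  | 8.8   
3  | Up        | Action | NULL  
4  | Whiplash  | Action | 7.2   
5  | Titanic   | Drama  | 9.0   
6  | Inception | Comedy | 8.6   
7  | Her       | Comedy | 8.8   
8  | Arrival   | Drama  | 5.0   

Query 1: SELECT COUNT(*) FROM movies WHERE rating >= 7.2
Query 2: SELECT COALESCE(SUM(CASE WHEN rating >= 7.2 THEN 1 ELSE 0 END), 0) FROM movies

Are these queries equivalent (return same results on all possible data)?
Yes, equivalent

Both queries return: [(5,)]

Reason: COUNT with WHERE vs conditional SUM (COALESCE handles empty-table NULL)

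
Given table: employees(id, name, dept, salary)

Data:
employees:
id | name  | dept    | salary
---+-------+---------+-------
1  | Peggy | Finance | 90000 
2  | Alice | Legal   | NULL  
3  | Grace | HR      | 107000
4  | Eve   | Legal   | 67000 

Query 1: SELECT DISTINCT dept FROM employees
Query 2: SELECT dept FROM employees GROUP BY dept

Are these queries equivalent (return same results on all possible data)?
Yes, equivalent

Both queries return: [('Finance',), ('HR',), ('Legal',)]

Reason: Both get unique depts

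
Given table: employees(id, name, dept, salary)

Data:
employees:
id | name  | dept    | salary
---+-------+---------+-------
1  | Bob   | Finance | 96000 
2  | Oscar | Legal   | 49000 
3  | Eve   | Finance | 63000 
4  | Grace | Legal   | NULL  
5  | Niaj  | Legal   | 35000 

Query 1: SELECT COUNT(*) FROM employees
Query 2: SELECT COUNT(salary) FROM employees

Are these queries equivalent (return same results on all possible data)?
No, not equivalent

Query 1 returns: [(5,)]
Query 2 returns: [(4,)]

Reason: COUNT(*) includes NULLs, COUNT(column) excludes them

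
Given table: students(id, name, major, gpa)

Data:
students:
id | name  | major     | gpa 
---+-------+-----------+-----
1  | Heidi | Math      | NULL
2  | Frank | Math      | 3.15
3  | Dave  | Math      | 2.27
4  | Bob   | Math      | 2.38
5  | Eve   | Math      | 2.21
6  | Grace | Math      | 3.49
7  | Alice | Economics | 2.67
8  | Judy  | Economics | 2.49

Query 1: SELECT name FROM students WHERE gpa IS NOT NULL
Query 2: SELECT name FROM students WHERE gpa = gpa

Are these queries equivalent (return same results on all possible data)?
Yes, equivalent

Both queries return: [('Alice',), ('Bob',), ('Dave',), ('Eve',), ('Frank',), ('Grace',), ('Judy',)]

Reason: IS NOT NULL vs self-equality (both exclude NULLs)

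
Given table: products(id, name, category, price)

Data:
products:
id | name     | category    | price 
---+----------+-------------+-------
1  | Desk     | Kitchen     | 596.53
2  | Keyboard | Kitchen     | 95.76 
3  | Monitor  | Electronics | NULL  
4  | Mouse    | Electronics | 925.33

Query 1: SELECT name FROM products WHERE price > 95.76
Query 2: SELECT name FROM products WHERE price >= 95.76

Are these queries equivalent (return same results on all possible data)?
No, not equivalent

Query 1 returns: [('Desk',), ('Mouse',)]
Query 2 returns: [('Desk',), ('Keyboard',), ('Mouse',)]

Reason: > vs >= gives different results when price = 95.76 exists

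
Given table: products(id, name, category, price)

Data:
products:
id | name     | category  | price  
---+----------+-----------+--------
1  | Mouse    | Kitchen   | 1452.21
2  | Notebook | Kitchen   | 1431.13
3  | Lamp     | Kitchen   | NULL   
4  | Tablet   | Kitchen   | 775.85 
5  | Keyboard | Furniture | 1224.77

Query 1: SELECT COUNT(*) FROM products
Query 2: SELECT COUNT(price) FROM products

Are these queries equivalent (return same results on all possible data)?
No, not equivalent

Query 1 returns: [(5,)]
Query 2 returns: [(4,)]

Reason: COUNT(*) includes NULLs, COUNT(column) excludes them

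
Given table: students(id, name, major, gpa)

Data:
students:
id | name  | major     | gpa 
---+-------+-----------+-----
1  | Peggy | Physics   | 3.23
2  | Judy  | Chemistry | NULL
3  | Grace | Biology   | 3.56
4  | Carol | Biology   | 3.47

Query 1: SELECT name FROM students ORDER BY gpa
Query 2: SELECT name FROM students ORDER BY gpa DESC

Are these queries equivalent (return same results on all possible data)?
No, not equivalent

Query 1 returns: [('Judy',), ('Peggy',), ('Carol',), ('Grace',)]
Query 2 returns: [('Grace',), ('Carol',), ('Peggy',), ('Judy',)]

Reason: ASC vs DESC gives opposite ordering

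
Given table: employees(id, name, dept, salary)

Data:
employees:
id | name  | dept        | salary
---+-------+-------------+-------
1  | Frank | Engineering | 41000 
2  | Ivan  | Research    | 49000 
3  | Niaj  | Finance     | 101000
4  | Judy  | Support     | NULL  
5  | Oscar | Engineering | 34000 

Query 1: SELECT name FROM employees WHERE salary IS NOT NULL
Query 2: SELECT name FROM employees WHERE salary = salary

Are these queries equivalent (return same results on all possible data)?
Yes, equivalent

Both queries return: [('Frank',), ('Ivan',), ('Niaj',), ('Oscar',)]

Reason: IS NOT NULL vs self-equality (both exclude NULLs)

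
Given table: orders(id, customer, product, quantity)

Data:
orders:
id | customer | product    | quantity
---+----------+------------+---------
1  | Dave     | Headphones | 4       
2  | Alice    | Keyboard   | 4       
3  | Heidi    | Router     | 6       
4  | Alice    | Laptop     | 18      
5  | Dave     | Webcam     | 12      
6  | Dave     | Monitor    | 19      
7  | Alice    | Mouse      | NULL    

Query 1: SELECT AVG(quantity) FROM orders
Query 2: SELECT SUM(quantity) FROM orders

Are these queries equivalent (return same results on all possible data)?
No, not equivalent

Query 1 returns: [(10.5,)]
Query 2 returns: [(63,)]

Reason: AVG vs SUM give different aggregate values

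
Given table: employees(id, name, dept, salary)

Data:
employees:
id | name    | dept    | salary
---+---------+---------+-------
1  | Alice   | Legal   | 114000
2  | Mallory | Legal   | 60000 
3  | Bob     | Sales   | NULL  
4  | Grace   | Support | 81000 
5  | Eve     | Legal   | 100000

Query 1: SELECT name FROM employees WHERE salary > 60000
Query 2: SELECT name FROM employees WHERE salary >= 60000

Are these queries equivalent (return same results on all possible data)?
No, not equivalent

Query 1 returns: [('Alice',), ('Grace',), ('Eve',)]
Query 2 returns: [('Alice',), ('Mallory',), ('Grace',), ('Eve',)]

Reason: > vs >= gives different results when salary = 60000 exists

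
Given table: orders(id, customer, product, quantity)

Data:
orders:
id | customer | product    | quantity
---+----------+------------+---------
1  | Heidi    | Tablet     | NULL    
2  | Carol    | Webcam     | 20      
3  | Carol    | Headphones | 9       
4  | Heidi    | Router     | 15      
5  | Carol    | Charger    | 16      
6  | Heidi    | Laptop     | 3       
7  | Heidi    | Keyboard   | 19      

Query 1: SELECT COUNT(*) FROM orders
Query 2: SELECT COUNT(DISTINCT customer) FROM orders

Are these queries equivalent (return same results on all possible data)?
No, not equivalent

Query 1 returns: [(7,)]
Query 2 returns: [(2,)]

Reason: COUNT(*) counts rows, COUNT(DISTINCT customer) counts unique customers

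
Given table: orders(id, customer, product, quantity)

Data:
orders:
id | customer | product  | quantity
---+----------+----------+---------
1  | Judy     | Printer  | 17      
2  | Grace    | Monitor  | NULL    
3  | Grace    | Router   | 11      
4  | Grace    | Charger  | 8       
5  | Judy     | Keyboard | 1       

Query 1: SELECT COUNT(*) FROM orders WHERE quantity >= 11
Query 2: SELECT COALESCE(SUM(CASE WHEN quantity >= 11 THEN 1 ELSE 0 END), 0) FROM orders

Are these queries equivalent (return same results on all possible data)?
Yes, equivalent

Both queries return: [(2,)]

Reason: COUNT with WHERE vs conditional SUM (COALESCE handles empty-table NULL)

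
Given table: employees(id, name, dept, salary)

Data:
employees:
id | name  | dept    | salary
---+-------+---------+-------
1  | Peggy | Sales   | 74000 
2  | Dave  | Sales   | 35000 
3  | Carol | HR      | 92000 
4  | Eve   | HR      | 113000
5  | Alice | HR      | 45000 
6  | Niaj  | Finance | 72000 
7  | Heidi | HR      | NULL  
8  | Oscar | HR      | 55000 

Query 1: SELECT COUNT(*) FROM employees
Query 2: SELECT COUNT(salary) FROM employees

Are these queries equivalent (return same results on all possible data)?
No, not equivalent

Query 1 returns: [(8,)]
Query 2 returns: [(7,)]

Reason: COUNT(*) includes NULLs, COUNT(column) excludes them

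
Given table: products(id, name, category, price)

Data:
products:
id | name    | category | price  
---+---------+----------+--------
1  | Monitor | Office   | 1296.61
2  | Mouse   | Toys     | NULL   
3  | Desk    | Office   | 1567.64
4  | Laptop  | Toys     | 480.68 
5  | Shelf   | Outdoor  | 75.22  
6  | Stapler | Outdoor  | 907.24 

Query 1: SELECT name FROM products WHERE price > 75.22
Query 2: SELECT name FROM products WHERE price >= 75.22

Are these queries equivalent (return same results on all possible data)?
No, not equivalent

Query 1 returns: [('Monitor',), ('Desk',), ('Laptop',), ('Stapler',)]
Query 2 returns: [('Monitor',), ('Desk',), ('Laptop',), ('Shelf',), ('Stapler',)]

Reason: > vs >= gives different results when price = 75.22 exists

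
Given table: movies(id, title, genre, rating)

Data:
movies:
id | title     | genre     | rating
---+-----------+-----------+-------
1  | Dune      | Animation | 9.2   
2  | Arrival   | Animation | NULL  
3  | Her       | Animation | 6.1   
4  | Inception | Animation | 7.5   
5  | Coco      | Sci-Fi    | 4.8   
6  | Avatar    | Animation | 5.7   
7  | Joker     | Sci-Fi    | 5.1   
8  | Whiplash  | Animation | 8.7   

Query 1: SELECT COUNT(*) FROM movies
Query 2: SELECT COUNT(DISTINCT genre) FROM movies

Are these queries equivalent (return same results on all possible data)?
No, not equivalent

Query 1 returns: [(8,)]
Query 2 returns: [(2,)]

Reason: COUNT(*) counts rows, COUNT(DISTINCT genre) counts unique genres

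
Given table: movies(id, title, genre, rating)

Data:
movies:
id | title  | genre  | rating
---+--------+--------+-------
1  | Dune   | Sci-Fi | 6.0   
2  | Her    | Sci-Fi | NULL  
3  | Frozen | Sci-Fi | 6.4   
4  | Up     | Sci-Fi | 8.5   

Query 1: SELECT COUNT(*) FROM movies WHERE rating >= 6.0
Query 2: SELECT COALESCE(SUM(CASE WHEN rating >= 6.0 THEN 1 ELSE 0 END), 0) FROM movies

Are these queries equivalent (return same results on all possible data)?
Yes, equivalent

Both queries return: [(3,)]

Reason: COUNT with WHERE vs conditional SUM (COALESCE handles empty-table NULL)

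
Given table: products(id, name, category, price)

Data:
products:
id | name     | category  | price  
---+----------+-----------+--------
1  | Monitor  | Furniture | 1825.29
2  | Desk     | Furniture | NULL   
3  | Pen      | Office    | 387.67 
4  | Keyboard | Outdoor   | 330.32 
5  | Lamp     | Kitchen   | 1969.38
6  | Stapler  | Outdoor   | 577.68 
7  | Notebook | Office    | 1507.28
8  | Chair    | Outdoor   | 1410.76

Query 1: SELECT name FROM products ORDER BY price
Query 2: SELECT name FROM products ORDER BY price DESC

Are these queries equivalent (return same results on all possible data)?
No, not equivalent

Query 1 returns: [('Desk',), ('Keyboard',), ('Pen',), ('Stapler',), ('Chair',), ('Notebook',), ('Monitor',), ('Lamp',)]
Query 2 returns: [('Lamp',), ('Monitor',), ('Notebook',), ('Chair',), ('Stapler',), ('Pen',), ('Keyboard',), ('Desk',)]

Reason: ASC vs DESC gives opposite ordering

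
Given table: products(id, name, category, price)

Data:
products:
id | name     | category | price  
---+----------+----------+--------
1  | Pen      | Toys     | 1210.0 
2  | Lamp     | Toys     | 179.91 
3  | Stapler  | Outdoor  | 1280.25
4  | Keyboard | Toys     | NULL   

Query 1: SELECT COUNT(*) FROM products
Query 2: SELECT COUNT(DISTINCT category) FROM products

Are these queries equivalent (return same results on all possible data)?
No, not equivalent

Query 1 returns: [(4,)]
Query 2 returns: [(2,)]

Reason: COUNT(*) counts rows, COUNT(DISTINCT category) counts unique categorys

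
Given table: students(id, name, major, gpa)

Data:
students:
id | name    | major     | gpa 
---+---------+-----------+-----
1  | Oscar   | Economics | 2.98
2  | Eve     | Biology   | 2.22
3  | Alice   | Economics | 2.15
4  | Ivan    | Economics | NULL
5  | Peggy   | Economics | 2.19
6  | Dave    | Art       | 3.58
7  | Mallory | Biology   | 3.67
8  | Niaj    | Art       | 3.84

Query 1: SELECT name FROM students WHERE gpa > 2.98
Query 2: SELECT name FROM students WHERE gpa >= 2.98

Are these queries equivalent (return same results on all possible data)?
No, not equivalent

Query 1 returns: [('Dave',), ('Mallory',), ('Niaj',)]
Query 2 returns: [('Oscar',), ('Dave',), ('Mallory',), ('Niaj',)]

Reason: > vs >= gives different results when gpa = 2.98 exists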